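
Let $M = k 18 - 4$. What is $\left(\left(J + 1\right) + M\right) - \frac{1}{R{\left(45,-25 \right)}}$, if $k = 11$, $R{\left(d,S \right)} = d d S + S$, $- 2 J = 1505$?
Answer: $- \frac{14118687}{25325} \approx -557.5$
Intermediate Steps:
$J = - \frac{1505}{2}$ ($J = \left(- \frac{1}{2}\right) 1505 = - \frac{1505}{2} \approx -752.5$)
$R{\left(d,S \right)} = S + S d^{2}$ ($R{\left(d,S \right)} = d^{2} S + S = S d^{2} + S = S + S d^{2}$)
$M = 194$ ($M = 11 \cdot 18 - 4 = 198 - 4 = 194$)
$\left(\left(J + 1\right) + M\right) - \frac{1}{R{\left(45,-25 \right)}} = \left(\left(- \frac{1505}{2} + 1\right) + 194\right) - \frac{1}{\left(-25\right) \left(1 + 45^{2}\right)} = \left(- \frac{1503}{2} + 194\right) - \frac{1}{\left(-25\right) \left(1 + 2025\right)} = - \frac{1115}{2} - \frac{1}{\left(-25\right) 2026} = - \frac{1115}{2} - \frac{1}{-50650} = - \frac{1115}{2} - - \frac{1}{50650} = - \frac{1115}{2} + \frac{1}{50650} = - \frac{14118687}{25325}$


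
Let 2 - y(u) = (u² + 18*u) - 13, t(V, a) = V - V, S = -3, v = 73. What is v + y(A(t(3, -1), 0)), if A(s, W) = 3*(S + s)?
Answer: 169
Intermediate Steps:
t(V, a) = 0
A(s, W) = -9 + 3*s (A(s, W) = 3*(-3 + s) = -9 + 3*s)
y(u) = 15 - u² - 18*u (y(u) = 2 - ((u² + 18*u) - 13) = 2 - (-13 + u² + 18*u) = 2 + (13 - u² - 18*u) = 15 - u² - 18*u)
v + y(A(t(3, -1), 0)) = 73 + (15 - (-9 + 3*0)² - 18*(-9 + 3*0)) = 73 + (15 - (-9 + 0)² - 18*(-9 + 0)) = 73 + (15 - 1*(-9)² - 18*(-9)) = 73 + (15 - 1*81 + 162) = 73 + (15 - 81 + 162) = 73 + 96 = 169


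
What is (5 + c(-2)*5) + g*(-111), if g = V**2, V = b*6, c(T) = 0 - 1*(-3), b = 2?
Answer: -15964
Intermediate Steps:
c(T) = 3 (c(T) = 0 + 3 = 3)
V = 12 (V = 2*6 = 12)
g = 144 (g = 12**2 = 144)
(5 + c(-2)*5) + g*(-111) = (5 + 3*5) + 144*(-111) = (5 + 15) - 15984 = 20 - 15984 = -15964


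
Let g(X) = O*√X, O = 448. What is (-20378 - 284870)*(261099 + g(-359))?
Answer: -79699947552 - 136751104*I*√359 ≈ -7.97e+10 - 2.5911e+9*I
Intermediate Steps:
g(X) = 448*√X
(-20378 - 284870)*(261099 + g(-359)) = (-20378 - 284870)*(261099 + 448*√(-359)) = -305248*(261099 + 448*(I*√359)) = -305248*(261099 + 448*I*√359) = -79699947552 - 136751104*I*√359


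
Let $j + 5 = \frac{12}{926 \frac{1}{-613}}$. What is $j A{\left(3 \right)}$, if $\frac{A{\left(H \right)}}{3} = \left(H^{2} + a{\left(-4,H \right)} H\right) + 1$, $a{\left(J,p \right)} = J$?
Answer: $\frac{35958}{463} \approx 77.663$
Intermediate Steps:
$j = - \frac{5993}{463}$ ($j = -5 + \frac{12}{926 \frac{1}{-613}} = -5 + \frac{12}{926 \left(- \frac{1}{613}\right)} = -5 + \frac{12}{- \frac{926}{613}} = -5 + 12 \left(- \frac{613}{926}\right) = -5 - \frac{3678}{463} = - \frac{5993}{463} \approx -12.944$)
$A{\left(H \right)} = 3 - 12 H + 3 H^{2}$ ($A{\left(H \right)} = 3 \left(\left(H^{2} - 4 H\right) + 1\right) = 3 \left(1 + H^{2} - 4 H\right) = 3 - 12 H + 3 H^{2}$)
$j A{\left(3 \right)} = - \frac{5993 \left(3 - 36 + 3 \cdot 3^{2}\right)}{463} = - \frac{5993 \left(3 - 36 + 3 \cdot 9\right)}{463} = - \frac{5993 \left(3 - 36 + 27\right)}{463} = \left(- \frac{5993}{463}\right) \left(-6\right) = \frac{35958}{463}$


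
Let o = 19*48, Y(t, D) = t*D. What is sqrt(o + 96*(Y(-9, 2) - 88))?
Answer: 4*I*sqrt(579) ≈ 96.25*I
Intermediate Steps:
Y(t, D) = D*t
o = 912
sqrt(o + 96*(Y(-9, 2) - 88)) = sqrt(912 + 96*(2*(-9) - 88)) = sqrt(912 + 96*(-18 - 88)) = sqrt(912 + 96*(-106)) = sqrt(912 - 10176) = sqrt(-9264) = 4*I*sqrt(579)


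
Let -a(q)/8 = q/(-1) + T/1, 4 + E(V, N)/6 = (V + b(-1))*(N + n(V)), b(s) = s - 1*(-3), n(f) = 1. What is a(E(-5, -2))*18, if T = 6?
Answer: -1728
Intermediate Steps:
b(s) = 3 + s (b(s) = s + 3 = 3 + s)
E(V, N) = -24 + 6*(1 + N)*(2 + V) (E(V, N) = -24 + 6*((V + (3 - 1))*(N + 1)) = -24 + 6*((V + 2)*(1 + N)) = -24 + 6*((2 + V)*(1 + N)) = -24 + 6*((1 + N)*(2 + V)) = -24 + 6*(1 + N)*(2 + V))
a(q) = -48 + 8*q (a(q) = -8*(q/(-1) + 6/1) = -8*(q*(-1) + 6*1) = -8*(-q + 6) = -8*(6 - q) = -48 + 8*q)
a(E(-5, -2))*18 = (-48 + 8*(-12 + 6*(-5) + 12*(-2) + 6*(-2)*(-5)))*18 = (-48 + 8*(-12 - 30 - 24 + 60))*18 = (-48 + 8*(-6))*18 = (-48 - 48)*18 = -96*18 = -1728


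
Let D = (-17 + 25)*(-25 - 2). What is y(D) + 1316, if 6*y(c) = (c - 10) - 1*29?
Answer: 2547/2 ≈ 1273.5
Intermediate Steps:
D = -216 (D = 8*(-27) = -216)
y(c) = -13/2 + c/6 (y(c) = ((c - 10) - 1*29)/6 = ((-10 + c) - 29)/6 = (-39 + c)/6 = -13/2 + c/6)
y(D) + 1316 = (-13/2 + (1/6)*(-216)) + 1316 = (-13/2 - 36) + 1316 = -85/2 + 1316 = 2547/2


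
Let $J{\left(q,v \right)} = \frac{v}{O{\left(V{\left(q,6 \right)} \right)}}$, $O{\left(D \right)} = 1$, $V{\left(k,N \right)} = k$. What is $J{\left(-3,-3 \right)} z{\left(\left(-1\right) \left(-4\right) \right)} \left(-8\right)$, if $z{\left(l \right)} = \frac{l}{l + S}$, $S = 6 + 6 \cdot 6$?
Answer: $\frac{48}{23} \approx 2.087$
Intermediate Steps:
$S = 42$ ($S = 6 + 36 = 42$)
$z{\left(l \right)} = \frac{l}{42 + l}$ ($z{\left(l \right)} = \frac{l}{l + 42} = \frac{l}{42 + l}$)
$J{\left(q,v \right)} = v$ ($J{\left(q,v \right)} = \frac{v}{1} = v 1 = v$)
$J{\left(-3,-3 \right)} z{\left(\left(-1\right) \left(-4\right) \right)} \left(-8\right) = - 3 \frac{\left(-1\right) \left(-4\right)}{42 - -4} \left(-8\right) = - 3 \frac{4}{42 + 4} \left(-8\right) = - 3 \cdot \frac{4}{46} \left(-8\right) = - 3 \cdot 4 \cdot \frac{1}{46} \left(-8\right) = \left(-3\right) \frac{2}{23} \left(-8\right) = \left(- \frac{6}{23}\right) \left(-8\right) = \frac{48}{23}$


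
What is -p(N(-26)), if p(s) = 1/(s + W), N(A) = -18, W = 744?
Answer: -1/726 ≈ -0.0013774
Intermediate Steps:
p(s) = 1/(744 + s) (p(s) = 1/(s + 744) = 1/(744 + s))
-p(N(-26)) = -1/(744 - 18) = -1/726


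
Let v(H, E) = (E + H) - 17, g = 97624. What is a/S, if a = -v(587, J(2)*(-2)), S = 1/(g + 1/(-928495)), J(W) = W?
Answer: -51304162067514/928495 ≈ -5.5255e+7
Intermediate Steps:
S = 928495/90643395879 (S = 1/(97624 + 1/(-928495)) = 1/(97624 - 1/928495) = 1/(90643395879/928495) = 928495/90643395879 ≈ 1.0243e-5)
v(H, E) = -17 + E + H
a = -566 (a = -(-17 + 2*(-2) + 587) = -(-17 - 4 + 587) = -1*566 = -566)
a/S = -566/928495/90643395879 = -566*90643395879/928495 = -51304162067514/928495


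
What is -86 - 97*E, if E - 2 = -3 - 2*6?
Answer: 1175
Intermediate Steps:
E = -13 (E = 2 + (-3 - 2*6) = 2 + (-3 - 12) = 2 - 15 = -13)
-86 - 97*E = -86 - 97*(-13) = -86 + 1261 = 1175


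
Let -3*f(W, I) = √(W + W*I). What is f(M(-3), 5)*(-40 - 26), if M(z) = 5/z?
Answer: 22*I*√10 ≈ 69.57*I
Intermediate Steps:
f(W, I) = -√(W + I*W)/3 (f(W, I) = -√(W + W*I)/3 = -√(W + I*W)/3)
f(M(-3), 5)*(-40 - 26) = (-√(1 + 5)*(√5*(I*√3/3))/3)*(-40 - 26) = -√6*(I*√15/3)/3*(-66) = -I*√10/3*(-66) = 22*I*√10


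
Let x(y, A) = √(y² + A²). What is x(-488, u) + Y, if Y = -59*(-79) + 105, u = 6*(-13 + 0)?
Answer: 4766 + 2*√61057 ≈ 5260.2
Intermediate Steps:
u = -78 (u = 6*(-13) = -78)
Y = 4766 (Y = 4661 + 105 = 4766)
x(y, A) = √(A² + y²)
x(-488, u) + Y = √((-78)² + (-488)²) + 4766 = √(6084 + 238144) + 4766 = √244228 + 4766 = 2*√61057 + 4766 = 4766 + 2*√61057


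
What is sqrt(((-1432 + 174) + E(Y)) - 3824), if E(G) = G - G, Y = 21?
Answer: 11*I*sqrt(42) ≈ 71.288*I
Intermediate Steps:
E(G) = 0
sqrt(((-1432 + 174) + E(Y)) - 3824) = sqrt(((-1432 + 174) + 0) - 3824) = sqrt((-1258 + 0) - 3824) = sqrt(-1258 - 3824) = sqrt(-5082) = 11*I*sqrt(42)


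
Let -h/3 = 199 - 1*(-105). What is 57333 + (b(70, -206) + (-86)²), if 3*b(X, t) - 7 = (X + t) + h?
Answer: 64382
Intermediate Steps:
h = -912 (h = -3*(199 - 1*(-105)) = -3*(199 + 105) = -3*304 = -912)
b(X, t) = -905/3 + X/3 + t/3 (b(X, t) = 7/3 + ((X + t) - 912)/3 = 7/3 + (-912 + X + t)/3 = 7/3 + (-304 + X/3 + t/3) = -905/3 + X/3 + t/3)
57333 + (b(70, -206) + (-86)²) = 57333 + ((-905/3 + (⅓)*70 + (⅓)*(-206)) + (-86)²) = 57333 + ((-905/3 + 70/3 - 206/3) + 7396) = 57333 + (-347 + 7396) = 57333 + 7049 = 64382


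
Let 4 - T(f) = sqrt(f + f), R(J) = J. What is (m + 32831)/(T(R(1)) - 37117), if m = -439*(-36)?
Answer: -1804990755/1377374767 + 48635*sqrt(2)/1377374767 ≈ -1.3104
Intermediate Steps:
m = 15804
T(f) = 4 - sqrt(2)*sqrt(f) (T(f) = 4 - sqrt(f + f) = 4 - sqrt(2*f) = 4 - sqrt(2)*sqrt(f))
(m + 32831)/(T(R(1)) - 37117) = (15804 + 32831)/((4 - sqrt(2)*sqrt(1)) - 37117) = 48635/((4 - 1*sqrt(2)*1) - 37117) = 48635/((4 - sqrt(2)) - 37117) = 48635/(-37113 - sqrt(2))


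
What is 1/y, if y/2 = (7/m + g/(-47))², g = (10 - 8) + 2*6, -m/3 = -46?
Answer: 21034098/2569609 ≈ 8.1857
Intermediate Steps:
m = 138 (m = -3*(-46) = 138)
g = 14 (g = 2 + 12 = 14)
y = 2569609/21034098 (y = 2*(7/138 + 14/(-47))² = 2*(7*(1/138) + 14*(-1/47))² = 2*(7/138 - 14/47)² = 2*(-1603/6486)² = 2*(2569609/42068196) = 2569609/21034098 ≈ 0.12216)
1/y = 1/(2569609/21034098) = 21034098/2569609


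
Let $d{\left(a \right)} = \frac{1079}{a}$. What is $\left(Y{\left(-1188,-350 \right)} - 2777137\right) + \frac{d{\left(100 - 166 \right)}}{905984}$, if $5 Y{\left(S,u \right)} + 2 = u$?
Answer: $- \frac{830314804802323}{298974720} \approx -2.7772 \cdot 10^{6}$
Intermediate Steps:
$Y{\left(S,u \right)} = - \frac{2}{5} + \frac{u}{5}$
$\left(Y{\left(-1188,-350 \right)} - 2777137\right) + \frac{d{\left(100 - 166 \right)}}{905984} = \left(\left(- \frac{2}{5} + \frac{1}{5} \left(-350\right)\right) - 2777137\right) + \frac{1079 \frac{1}{100 - 166}}{905984} = \left(\left(- \frac{2}{5} - 70\right) - 2777137\right) + \frac{1079}{-66} \cdot \frac{1}{905984} = \left(- \frac{352}{5} - 2777137\right) + 1079 \left(- \frac{1}{66}\right) \frac{1}{905984} = - \frac{13886037}{5} - \frac{1079}{59794944} = - \frac{830314804802323}{298974720}$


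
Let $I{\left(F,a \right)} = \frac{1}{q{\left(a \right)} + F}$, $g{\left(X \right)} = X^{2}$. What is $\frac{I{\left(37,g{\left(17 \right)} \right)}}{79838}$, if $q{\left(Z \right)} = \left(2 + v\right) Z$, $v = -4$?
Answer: $- \frac{1}{43192358} \approx -2.3152 \cdot 10^{-8}$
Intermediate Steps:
$q{\left(Z \right)} = - 2 Z$ ($q{\left(Z \right)} = \left(2 - 4\right) Z = - 2 Z$)
$I{\left(F,a \right)} = \frac{1}{F - 2 a}$ ($I{\left(F,a \right)} = \frac{1}{- 2 a + F} = \frac{1}{F - 2 a}$)
$\frac{I{\left(37,g{\left(17 \right)} \right)}}{79838} = \frac{1}{\left(37 - 2 \cdot 17^{2}\right) 79838} = \frac{1}{37 - 578} \cdot \frac{1}{79838} = \frac{1}{-541} \cdot \frac{1}{79838} = \left(- \frac{1}{541}\right) \frac{1}{79838} = - \frac{1}{43192358}$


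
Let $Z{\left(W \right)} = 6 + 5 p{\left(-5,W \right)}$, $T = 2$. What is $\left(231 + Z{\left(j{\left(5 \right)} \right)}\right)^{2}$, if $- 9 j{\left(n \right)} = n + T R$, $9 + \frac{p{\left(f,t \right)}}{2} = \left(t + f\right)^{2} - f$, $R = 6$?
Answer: $\frac{2959033609}{6561} \approx 4.51 \cdot 10^{5}$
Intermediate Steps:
$p{\left(f,t \right)} = -18 - 2 f + 2 \left(f + t\right)^{2}$ ($p{\left(f,t \right)} = -18 + 2 \left(\left(t + f\right)^{2} - f\right) = -18 + 2 \left(\left(f + t\right)^{2} - f\right) = -18 - \left(- 2 \left(f + t\right)^{2} + 2 f\right) = -18 - 2 f + 2 \left(f + t\right)^{2}$)
$j{\left(n \right)} = - \frac{4}{3} - \frac{n}{9}$ ($j{\left(n \right)} = - \frac{n + 2 \cdot 6}{9} = - \frac{n + 12}{9} = - \frac{12 + n}{9} = - \frac{4}{3} - \frac{n}{9}$)
$Z{\left(W \right)} = -34 + 10 \left(-5 + W\right)^{2}$ ($Z{\left(W \right)} = 6 + 5 \left(-18 - -10 + 2 \left(-5 + W\right)^{2}\right) = 6 + 5 \left(-18 + 10 + 2 \left(-5 + W\right)^{2}\right) = 6 + 5 \left(-8 + 2 \left(-5 + W\right)^{2}\right) = 6 + \left(-40 + 10 \left(-5 + W\right)^{2}\right) = -34 + 10 \left(-5 + W\right)^{2}$)
$\left(231 + Z{\left(j{\left(5 \right)} \right)}\right)^{2} = \left(231 - \left(34 - 10 \left(-5 - \frac{17}{9}\right)^{2}\right)\right)^{2} = \left(231 - \left(34 - 10 \left(- \frac{62}{9}\right)^{2}\right)\right)^{2} = \left(231 + \left(-34 + 10 \cdot \frac{3844}{81}\right)\right)^{2} = \left(231 + \left(-34 + \frac{38440}{81}\right)\right)^{2} = \left(231 + \frac{35686}{81}\right)^{2} = \left(\frac{54397}{81}\right)^{2} = \frac{2959033609}{6561}$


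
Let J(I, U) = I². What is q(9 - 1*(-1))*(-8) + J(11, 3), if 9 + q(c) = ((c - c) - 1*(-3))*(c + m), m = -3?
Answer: 25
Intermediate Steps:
q(c) = -18 + 3*c (q(c) = -9 + ((c - c) - 1*(-3))*(c - 3) = -9 + (0 + 3)*(-3 + c) = -9 + 3*(-3 + c) = -9 + (-9 + 3*c) = -18 + 3*c)
q(9 - 1*(-1))*(-8) + J(11, 3) = (-18 + 3*(9 - 1*(-1)))*(-8) + 11² = (-18 + 3*(9 + 1))*(-8) + 121 = (-18 + 3*10)*(-8) + 121 = (-18 + 30)*(-8) + 121 = 12*(-8) + 121 = -96 + 121 = 25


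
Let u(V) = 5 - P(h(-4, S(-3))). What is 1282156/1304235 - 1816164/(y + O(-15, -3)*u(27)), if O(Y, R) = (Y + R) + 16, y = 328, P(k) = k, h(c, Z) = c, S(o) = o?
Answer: -236830718618/40431285 ≈ -5857.6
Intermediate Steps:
O(Y, R) = 16 + R + Y (O(Y, R) = (R + Y) + 16 = 16 + R + Y)
u(V) = 9 (u(V) = 5 - 1*(-4) = 5 + 4 = 9)
1282156/1304235 - 1816164/(y + O(-15, -3)*u(27)) = 1282156/1304235 - 1816164/(328 + (16 - 3 - 15)*9) = 1282156*(1/1304235) - 1816164/(328 - 2*9) = 1282156/1304235 - 1816164/(328 - 18) = 1282156/1304235 - 1816164/310 = 1282156/1304235 - 1816164*1/310 = 1282156/1304235 - 908082/155 = -236830718618/40431285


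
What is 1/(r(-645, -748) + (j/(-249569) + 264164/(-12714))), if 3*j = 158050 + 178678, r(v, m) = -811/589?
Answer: -934454468337/21122471199673 ≈ -0.044240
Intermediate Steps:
r(v, m) = -811/589 (r(v, m) = -811*1/589 = -811/589)
j = 336728/3 (j = (158050 + 178678)/3 = (⅓)*336728 = 336728/3 ≈ 1.1224e+5)
1/(r(-645, -748) + (j/(-249569) + 264164/(-12714))) = 1/(-811/589 + ((336728/3)/(-249569) + 264164/(-12714))) = 1/(-811/589 + ((336728/3)*(-1/249569) + 264164*(-1/12714))) = 1/(-811/589 + (-336728/748707 - 132082/6357)) = 1/(-811/589 - 33677099290/1586510133) = 1/(-21122471199673/934454468337) = -934454468337/21122471199673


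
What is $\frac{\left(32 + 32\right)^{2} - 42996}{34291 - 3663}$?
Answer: $- \frac{9725}{7657} \approx -1.2701$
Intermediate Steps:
$\frac{\left(32 + 32\right)^{2} - 42996}{34291 - 3663} = \frac{64^{2} - 42996}{30628} = \left(4096 - 42996\right) \frac{1}{30628} = \left(-38900\right) \frac{1}{30628} = - \frac{9725}{7657}$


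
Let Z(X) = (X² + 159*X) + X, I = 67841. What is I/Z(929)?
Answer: 67841/1011681 ≈ 0.067058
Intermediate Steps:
Z(X) = X² + 160*X
I/Z(929) = 67841/((929*(160 + 929))) = 67841/((929*1089)) = 67841/1011681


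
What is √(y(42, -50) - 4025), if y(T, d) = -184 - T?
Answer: I*√4251 ≈ 65.2*I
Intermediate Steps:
√(y(42, -50) - 4025) = √((-184 - 1*42) - 4025) = √((-184 - 42) - 4025) = √(-226 - 4025) = √(-4251) = I*√4251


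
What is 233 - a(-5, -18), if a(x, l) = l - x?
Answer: 246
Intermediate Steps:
233 - a(-5, -18) = 233 - (-18 - 1*(-5)) = 233 - (-18 + 5) = 233 - 1*(-13) = 233 + 13 = 246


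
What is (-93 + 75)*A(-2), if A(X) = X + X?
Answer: 72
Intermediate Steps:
A(X) = 2*X
(-93 + 75)*A(-2) = (-93 + 75)*(2*(-2)) = -18*(-4) = 72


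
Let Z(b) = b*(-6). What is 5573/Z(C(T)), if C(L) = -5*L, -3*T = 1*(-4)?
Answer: 5573/40 ≈ 139.32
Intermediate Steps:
T = 4/3 (T = -(-4)/3 = -⅓*(-4) = 4/3 ≈ 1.3333)
Z(b) = -6*b
5573/Z(C(T)) = 5573/((-(-30)*4/3)) = 5573/((-6*(-20/3))) = 5573/40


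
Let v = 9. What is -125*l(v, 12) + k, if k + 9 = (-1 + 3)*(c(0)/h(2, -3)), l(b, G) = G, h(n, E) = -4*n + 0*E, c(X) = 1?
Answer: -6037/4 ≈ -1509.3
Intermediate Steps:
h(n, E) = -4*n (h(n, E) = -4*n + 0 = -4*n)
k = -37/4 (k = -9 + (-1 + 3)*(1/(-4*2)) = -9 + 2*(1/(-8)) = -9 + 2*(1*(-⅛)) = -9 + 2*(-⅛) = -9 - ¼ = -37/4 ≈ -9.2500)
-125*l(v, 12) + k = -125*12 - 37/4 = -1500 - 37/4 = -6037/4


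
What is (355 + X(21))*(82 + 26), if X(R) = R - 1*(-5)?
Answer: 41148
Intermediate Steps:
X(R) = 5 + R (X(R) = R + 5 = 5 + R)
(355 + X(21))*(82 + 26) = (355 + (5 + 21))*(82 + 26) = (355 + 26)*108 = 381*108 = 41148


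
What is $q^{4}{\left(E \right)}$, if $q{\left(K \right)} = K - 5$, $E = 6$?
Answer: $1$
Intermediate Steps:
$q{\left(K \right)} = -5 + K$
$q^{4}{\left(E \right)} = \left(-5 + 6\right)^{4} = 1^{4} = 1$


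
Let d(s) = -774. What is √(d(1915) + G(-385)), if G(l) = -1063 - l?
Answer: 22*I*√3 ≈ 38.105*I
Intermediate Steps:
√(d(1915) + G(-385)) = √(-774 + (-1063 - 1*(-385))) = √(-774 + (-1063 + 385)) = √(-774 - 678) = √(-1452) = 22*I*√3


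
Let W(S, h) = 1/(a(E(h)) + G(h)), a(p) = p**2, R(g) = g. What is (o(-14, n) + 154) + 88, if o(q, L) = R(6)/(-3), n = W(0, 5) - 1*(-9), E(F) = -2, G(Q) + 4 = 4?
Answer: 240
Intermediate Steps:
G(Q) = 0 (G(Q) = -4 + 4 = 0)
W(S, h) = 1/4 (W(S, h) = 1/((-2)**2 + 0) = 1/(4 + 0) = 1/4)
n = 37/4 (n = 1/4 - 1*(-9) = 1/4 + 9 = 37/4 ≈ 9.2500)
o(q, L) = -2 (o(q, L) = 6/(-3) = 6*(-1/3) = -2)
(o(-14, n) + 154) + 88 = (-2 + 154) + 88 = 152 + 88 = 240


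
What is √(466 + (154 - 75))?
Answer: √545 ≈ 23.345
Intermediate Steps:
√(466 + (154 - 75)) = √(466 + 79) = √545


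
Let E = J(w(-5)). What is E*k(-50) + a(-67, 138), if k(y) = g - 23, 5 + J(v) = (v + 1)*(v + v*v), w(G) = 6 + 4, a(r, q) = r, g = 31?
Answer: 9573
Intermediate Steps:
w(G) = 10
J(v) = -5 + (1 + v)*(v + v²) (J(v) = -5 + (v + 1)*(v + v*v) = -5 + (1 + v)*(v + v²))
E = 1205 (E = -5 + 10 + 10³ + 2*10² = -5 + 10 + 1000 + 2*100 = -5 + 10 + 1000 + 200 = 1205)
k(y) = 8 (k(y) = 31 - 23 = 8)
E*k(-50) + a(-67, 138) = 1205*8 - 67 = 9640 - 67 = 9573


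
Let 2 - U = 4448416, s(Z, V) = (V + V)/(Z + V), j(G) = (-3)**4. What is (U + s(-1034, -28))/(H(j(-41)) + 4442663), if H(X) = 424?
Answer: -2362107806/2359279197 ≈ -1.0012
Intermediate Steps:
j(G) = 81
s(Z, V) = 2*V/(V + Z) (s(Z, V) = (2*V)/(V + Z) = 2*V/(V + Z))
U = -4448414 (U = 2 - 1*4448416 = 2 - 4448416 = -4448414)
(U + s(-1034, -28))/(H(j(-41)) + 4442663) = (-4448414 + 2*(-28)/(-28 - 1034))/(424 + 4442663) = (-4448414 + 2*(-28)/(-1062))/4443087 = (-4448414 + 2*(-28)*(-1/1062))*(1/4443087) = (-4448414 + 28/531)*(1/4443087) = -2362107806/531*1/4443087 = -2362107806/2359279197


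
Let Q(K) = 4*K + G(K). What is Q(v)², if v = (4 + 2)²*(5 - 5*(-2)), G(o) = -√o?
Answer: 4666140 - 25920*√15 ≈ 4.5658e+6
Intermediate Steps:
v = 540 (v = 6²*(5 + 10) = 36*15 = 540)
Q(K) = -√K + 4*K (Q(K) = 4*K - √K = -√K + 4*K)
Q(v)² = (-√540 + 4*540)² = (-6*√15 + 2160)² = (2160 - 6*√15)²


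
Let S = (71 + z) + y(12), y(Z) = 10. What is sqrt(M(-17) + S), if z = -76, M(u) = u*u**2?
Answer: 2*I*sqrt(1227) ≈ 70.057*I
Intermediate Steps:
M(u) = u**3
S = 5 (S = (71 - 76) + 10 = -5 + 10 = 5)
sqrt(M(-17) + S) = sqrt((-17)**3 + 5) = sqrt(-4913 + 5) = sqrt(-4908) = 2*I*sqrt(1227)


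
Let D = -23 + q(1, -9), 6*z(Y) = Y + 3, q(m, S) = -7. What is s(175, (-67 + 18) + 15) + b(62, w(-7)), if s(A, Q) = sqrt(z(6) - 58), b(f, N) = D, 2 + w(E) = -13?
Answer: -30 + I*sqrt(226)/2 ≈ -30.0 + 7.5166*I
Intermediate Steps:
z(Y) = 1/2 + Y/6 (z(Y) = (Y + 3)/6 = (3 + Y)/6 = 1/2 + Y/6)
w(E) = -15 (w(E) = -2 - 13 = -15)
D = -30 (D = -23 - 7 = -30)
b(f, N) = -30
s(A, Q) = I*sqrt(226)/2 (s(A, Q) = sqrt((1/2 + (1/6)*6) - 58) = sqrt((1/2 + 1) - 58) = sqrt(3/2 - 58) = sqrt(-113/2) = I*sqrt(226)/2)
s(175, (-67 + 18) + 15) + b(62, w(-7)) = I*sqrt(226)/2 - 30 = -30 + I*sqrt(226)/2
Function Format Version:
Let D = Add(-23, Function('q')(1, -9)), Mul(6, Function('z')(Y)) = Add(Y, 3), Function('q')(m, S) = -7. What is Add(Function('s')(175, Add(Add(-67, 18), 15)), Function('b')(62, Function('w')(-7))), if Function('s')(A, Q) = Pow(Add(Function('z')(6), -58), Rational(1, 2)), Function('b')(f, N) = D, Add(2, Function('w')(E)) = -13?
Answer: Add(-30, Mul(Rational(1, 2), I, Pow(226, Rational(1, 2)))) ≈ Add(-30.000, Mul(7.5166, I))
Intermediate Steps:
Function('z')(Y) = Add(Rational(1, 2), Mul(Rational(1, 6), Y)) (Function('z')(Y) = Mul(Rational(1, 6), Add(Y, 3)) = Mul(Rational(1, 6), Add(3, Y)) = Add(Rational(1, 2), Mul(Rational(1, 6), Y)))
Function('w')(E) = -15 (Function('w')(E) = Add(-2, -13) = -15)
D = -30 (D = Add(-23, -7) = -30)
Function('b')(f, N) = -30
Function('s')(A, Q) = Mul(Rational(1, 2), I, Pow(226, Rational(1, 2))) (Function('s')(A, Q) = Pow(Add(Add(Rational(1, 2), Mul(Rational(1, 6), 6)), -58), Rational(1, 2)) = Pow(Add(Add(Rational(1, 2), 1), -58), Rational(1, 2)) = Pow(Add(Rational(3, 2), -58), Rational(1, 2)) = Pow(Rational(-113, 2), Rational(1, 2)) = Mul(Rational(1, 2), I, Pow(226, Rational(1, 2))))
Add(Function('s')(175, Add(Add(-67, 18), 15)), Function('b')(62, Function('w')(-7))) = Add(Mul(Rational(1, 2), I, Pow(226, Rational(1, 2))), -30) = Add(-30, Mul(Rational(1, 2), I, Pow(226, Rational(1, 2))))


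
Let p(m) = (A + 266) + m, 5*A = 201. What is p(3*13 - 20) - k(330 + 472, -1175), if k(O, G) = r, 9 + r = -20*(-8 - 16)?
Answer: -729/5 ≈ -145.80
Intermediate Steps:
A = 201/5 (A = (⅕)*201 = 201/5 ≈ 40.200)
p(m) = 1531/5 + m (p(m) = (201/5 + 266) + m = 1531/5 + m)
r = 471 (r = -9 - 20*(-8 - 16) = -9 - 20*(-24) = -9 + 480 = 471)
k(O, G) = 471
p(3*13 - 20) - k(330 + 472, -1175) = (1531/5 + (3*13 - 20)) - 1*471 = (1531/5 + (39 - 20)) - 471 = (1531/5 + 19) - 471 = 1626/5 - 471 = -729/5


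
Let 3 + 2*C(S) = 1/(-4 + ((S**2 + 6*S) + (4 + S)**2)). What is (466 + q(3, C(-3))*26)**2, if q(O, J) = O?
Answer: 295936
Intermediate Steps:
C(S) = -3/2 + 1/(2*(-4 + S**2 + (4 + S)**2 + 6*S)) (C(S) = -3/2 + 1/(2*(-4 + ((S**2 + 6*S) + (4 + S)**2))) = -3/2 + 1/(2*(-4 + (S**2 + (4 + S)**2 + 6*S))) = -3/2 + 1/(2*(-4 + S**2 + (4 + S)**2 + 6*S)))
(466 + q(3, C(-3))*26)**2 = (466 + 3*26)**2 = (466 + 78)**2 = 544**2 = 295936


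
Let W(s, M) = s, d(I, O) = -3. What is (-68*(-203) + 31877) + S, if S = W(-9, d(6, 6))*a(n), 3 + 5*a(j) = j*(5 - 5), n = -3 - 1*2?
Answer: 228432/5 ≈ 45686.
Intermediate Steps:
n = -5 (n = -3 - 2 = -5)
a(j) = -⅗ (a(j) = -⅗ + (j*(5 - 5))/5 = -⅗ + (j*0)/5 = -⅗ + (⅕)*0 = -⅗ + 0 = -⅗)
S = 27/5 (S = -9*(-⅗) = 27/5 ≈ 5.4000)
(-68*(-203) + 31877) + S = (-68*(-203) + 31877) + 27/5 = (13804 + 31877) + 27/5 = 45681 + 27/5 = 228432/5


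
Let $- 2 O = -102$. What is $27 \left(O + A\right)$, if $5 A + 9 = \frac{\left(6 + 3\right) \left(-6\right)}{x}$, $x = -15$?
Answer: $\frac{33696}{25} \approx 1347.8$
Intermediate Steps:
$O = 51$ ($O = \left(- \frac{1}{2}\right) \left(-102\right) = 51$)
$A = - \frac{27}{25}$ ($A = - \frac{9}{5} + \frac{\left(6 + 3\right) \left(-6\right) \frac{1}{-15}}{5} = - \frac{9}{5} + \frac{9 \left(-6\right) \left(- \frac{1}{15}\right)}{5} = - \frac{9}{5} + \frac{\left(-54\right) \left(- \frac{1}{15}\right)}{5} = - \frac{9}{5} + \frac{1}{5} \cdot \frac{18}{5} = - \frac{9}{5} + \frac{18}{25} = - \frac{27}{25} \approx -1.08$)
$27 \left(O + A\right) = 27 \left(51 - \frac{27}{25}\right) = 27 \cdot \frac{1248}{25} = \frac{33696}{25}$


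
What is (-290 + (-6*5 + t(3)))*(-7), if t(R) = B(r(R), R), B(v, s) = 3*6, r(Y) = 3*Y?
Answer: 2114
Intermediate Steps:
B(v, s) = 18
t(R) = 18
(-290 + (-6*5 + t(3)))*(-7) = (-290 + (-6*5 + 18))*(-7) = (-290 + (-30 + 18))*(-7) = (-290 - 12)*(-7) = -302*(-7) = 2114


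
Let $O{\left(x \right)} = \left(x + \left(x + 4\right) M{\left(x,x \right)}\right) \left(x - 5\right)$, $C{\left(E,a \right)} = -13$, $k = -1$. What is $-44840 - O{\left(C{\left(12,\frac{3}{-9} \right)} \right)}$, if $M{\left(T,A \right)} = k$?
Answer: $-44912$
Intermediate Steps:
$M{\left(T,A \right)} = -1$
$O{\left(x \right)} = 20 - 4 x$ ($O{\left(x \right)} = \left(x + \left(x + 4\right) \left(-1\right)\right) \left(x - 5\right) = \left(x + \left(4 + x\right) \left(-1\right)\right) \left(-5 + x\right) = \left(x - \left(4 + x\right)\right) \left(-5 + x\right) = - 4 \left(-5 + x\right) = 20 - 4 x$)
$-44840 - O{\left(C{\left(12,\frac{3}{-9} \right)} \right)} = -44840 - \left(20 - -52\right) = -44840 - \left(20 + 52\right) = -44840 - 72 = -44912$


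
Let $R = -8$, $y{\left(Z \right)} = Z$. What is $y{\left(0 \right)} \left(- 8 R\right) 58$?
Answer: $0$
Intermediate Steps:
$y{\left(0 \right)} \left(- 8 R\right) 58 = 0 \left(\left(-8\right) \left(-8\right)\right) 58 = 0 \cdot 64 \cdot 58 = 0 \cdot 58 = 0$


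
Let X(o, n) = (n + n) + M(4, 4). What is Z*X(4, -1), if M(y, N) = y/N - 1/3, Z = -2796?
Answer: 3728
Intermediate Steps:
M(y, N) = -⅓ + y/N (M(y, N) = y/N - 1*⅓ = y/N - ⅓ = -⅓ + y/N)
X(o, n) = ⅔ + 2*n (X(o, n) = (n + n) + (4 - ⅓*4)/4 = 2*n + (4 - 4/3)/4 = 2*n + (¼)*(8/3) = 2*n + ⅔ = ⅔ + 2*n)
Z*X(4, -1) = -2796*(⅔ + 2*(-1)) = -2796*(⅔ - 2) = -2796*(-4/3) = 3728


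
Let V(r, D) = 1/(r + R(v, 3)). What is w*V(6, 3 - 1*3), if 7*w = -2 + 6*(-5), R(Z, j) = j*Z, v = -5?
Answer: 32/63 ≈ 0.50794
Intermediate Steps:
R(Z, j) = Z*j
V(r, D) = 1/(-15 + r) (V(r, D) = 1/(r - 5*3) = 1/(r - 15) = 1/(-15 + r))
w = -32/7 (w = (-2 + 6*(-5))/7 = (-2 - 30)/7 = (⅐)*(-32) = -32/7 ≈ -4.5714)
w*V(6, 3 - 1*3) = -32/(7*(-15 + 6)) = -32/7/(-9) = -32/7*(-⅑) = 32/63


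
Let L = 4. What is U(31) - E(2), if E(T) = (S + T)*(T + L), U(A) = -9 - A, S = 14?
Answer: -136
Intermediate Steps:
E(T) = (4 + T)*(14 + T) (E(T) = (14 + T)*(T + 4) = (14 + T)*(4 + T) = (4 + T)*(14 + T))
U(31) - E(2) = (-9 - 1*31) - (56 + 2**2 + 18*2) = (-9 - 31) - (56 + 4 + 36) = -40 - 1*96 = -40 - 96 = -136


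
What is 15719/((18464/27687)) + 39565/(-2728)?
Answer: 148315959953/6296224 ≈ 23556.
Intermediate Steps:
15719/((18464/27687)) + 39565/(-2728) = 15719/((18464*(1/27687))) + 39565*(-1/2728) = 15719/(18464/27687) - 39565/2728 = 15719*(27687/18464) - 39565/2728 = 435211953/18464 - 39565/2728 = 148315959953/6296224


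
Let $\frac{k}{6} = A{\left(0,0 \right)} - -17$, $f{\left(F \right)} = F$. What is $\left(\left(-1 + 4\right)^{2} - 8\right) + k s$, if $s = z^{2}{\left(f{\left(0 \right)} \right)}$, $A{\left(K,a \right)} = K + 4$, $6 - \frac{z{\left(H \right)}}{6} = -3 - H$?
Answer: $367417$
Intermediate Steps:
$z{\left(H \right)} = 54 + 6 H$ ($z{\left(H \right)} = 36 - 6 \left(-3 - H\right) = 36 + \left(18 + 6 H\right) = 54 + 6 H$)
$A{\left(K,a \right)} = 4 + K$
$s = 2916$ ($s = \left(54 + 6 \cdot 0\right)^{2} = \left(54 + 0\right)^{2} = 54^{2} = 2916$)
$k = 126$ ($k = 6 \left(\left(4 + 0\right) - -17\right) = 6 \left(4 + 17\right) = 6 \cdot 21 = 126$)
$\left(\left(-1 + 4\right)^{2} - 8\right) + k s = \left(\left(-1 + 4\right)^{2} - 8\right) + 126 \cdot 2916 = \left(3^{2} - 8\right) + 367416 = \left(9 - 8\right) + 367416 = 1 + 367416 = 367417$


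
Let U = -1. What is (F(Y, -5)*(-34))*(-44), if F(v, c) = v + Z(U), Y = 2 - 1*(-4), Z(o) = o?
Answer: 7480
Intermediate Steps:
Y = 6 (Y = 2 + 4 = 6)
F(v, c) = -1 + v (F(v, c) = v - 1 = -1 + v)
(F(Y, -5)*(-34))*(-44) = ((-1 + 6)*(-34))*(-44) = (5*(-34))*(-44) = -170*(-44) = 7480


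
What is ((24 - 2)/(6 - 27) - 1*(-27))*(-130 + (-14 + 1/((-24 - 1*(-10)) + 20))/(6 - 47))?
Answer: -17383865/5166 ≈ -3365.1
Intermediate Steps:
((24 - 2)/(6 - 27) - 1*(-27))*(-130 + (-14 + 1/((-24 - 1*(-10)) + 20))/(6 - 47)) = (22/(-21) + 27)*(-130 + (-14 + 1/((-24 + 10) + 20))/(-41)) = (22*(-1/21) + 27)*(-130 + (-14 + 1/(-14 + 20))*(-1/41)) = (-22/21 + 27)*(-130 + (-14 + 1/6)*(-1/41)) = 545*(-130 + (-14 + ⅙)*(-1/41))/21 = 545*(-130 - 83/6*(-1/41))/21 = 545*(-130 + 83/246)/21 = (545/21)*(-31897/246) = -17383865/5166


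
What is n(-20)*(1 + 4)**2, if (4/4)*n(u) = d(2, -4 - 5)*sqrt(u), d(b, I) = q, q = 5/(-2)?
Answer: -125*I*sqrt(5) ≈ -279.51*I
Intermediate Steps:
q = -5/2 (q = 5*(-1/2) = -5/2 ≈ -2.5000)
d(b, I) = -5/2
n(u) = -5*sqrt(u)/2
n(-20)*(1 + 4)**2 = (-5*I*sqrt(5))*(1 + 4)**2 = -5*I*sqrt(5)*5**2 = -5*I*sqrt(5)*25 = -125*I*sqrt(5)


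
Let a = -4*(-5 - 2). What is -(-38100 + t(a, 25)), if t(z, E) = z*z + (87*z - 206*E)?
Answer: 40030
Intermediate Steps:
a = 28 (a = -4*(-7) = 28)
t(z, E) = z² - 206*E + 87*z (t(z, E) = z² + (-206*E + 87*z) = z² - 206*E + 87*z)
-(-38100 + t(a, 25)) = -(-38100 + (28² - 206*25 + 87*28)) = -(-38100 + (784 - 5150 + 2436)) = -(-38100 - 1930) = -1*(-40030) = 40030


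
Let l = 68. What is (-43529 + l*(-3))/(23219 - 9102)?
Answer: -43733/14117 ≈ -3.0979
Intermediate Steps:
(-43529 + l*(-3))/(23219 - 9102) = (-43529 + 68*(-3))/(23219 - 9102) = (-43529 - 204)/14117 = -43733*1/14117 = -43733/14117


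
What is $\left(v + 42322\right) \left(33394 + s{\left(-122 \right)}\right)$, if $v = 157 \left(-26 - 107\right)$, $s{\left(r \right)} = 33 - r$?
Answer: $719324109$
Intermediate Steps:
$v = -20881$ ($v = 157 \left(-133\right) = -20881$)
$\left(v + 42322\right) \left(33394 + s{\left(-122 \right)}\right) = \left(-20881 + 42322\right) \left(33394 + \left(33 - -122\right)\right) = 21441 \left(33394 + \left(33 + 122\right)\right) = 21441 \left(33394 + 155\right) = 21441 \cdot 33549 = 719324109$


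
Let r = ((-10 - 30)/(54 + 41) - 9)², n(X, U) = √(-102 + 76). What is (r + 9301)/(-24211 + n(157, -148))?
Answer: -82068075122/211608289467 - 3389702*I*√26/211608289467 ≈ -0.38783 - 8.168e-5*I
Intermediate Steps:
n(X, U) = I*√26 (n(X, U) = √(-26) = I*√26)
r = 32041/361 (r = (-40/95 - 9)² = (-40*1/95 - 9)² = (-8/19 - 9)² = (-179/19)² = 32041/361 ≈ 88.756)
(r + 9301)/(-24211 + n(157, -148)) = (32041/361 + 9301)/(-24211 + I*√26) = 3389702/(361*(-24211 + I*√26))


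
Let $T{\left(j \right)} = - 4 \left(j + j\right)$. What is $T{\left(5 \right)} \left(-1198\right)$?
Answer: $47920$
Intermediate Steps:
$T{\left(j \right)} = - 8 j$ ($T{\left(j \right)} = - 4 \cdot 2 j = - 8 j$)
$T{\left(5 \right)} \left(-1198\right) = \left(-8\right) 5 \left(-1198\right) = \left(-40\right) \left(-1198\right) = 47920$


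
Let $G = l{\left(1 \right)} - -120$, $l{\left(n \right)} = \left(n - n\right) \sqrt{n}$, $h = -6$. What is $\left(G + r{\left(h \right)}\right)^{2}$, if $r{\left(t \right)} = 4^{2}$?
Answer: $18496$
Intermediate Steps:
$r{\left(t \right)} = 16$
$l{\left(n \right)} = 0$ ($l{\left(n \right)} = 0 \sqrt{n} = 0$)
$G = 120$ ($G = 0 - -120 = 0 + 120 = 120$)
$\left(G + r{\left(h \right)}\right)^{2} = \left(120 + 16\right)^{2} = 136^{2} = 18496$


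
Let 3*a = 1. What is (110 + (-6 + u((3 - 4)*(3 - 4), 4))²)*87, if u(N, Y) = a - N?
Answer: 40310/3 ≈ 13437.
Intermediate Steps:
a = ⅓ (a = (⅓)*1 = ⅓ ≈ 0.33333)
u(N, Y) = ⅓ - N
(110 + (-6 + u((3 - 4)*(3 - 4), 4))²)*87 = (110 + (-6 + (⅓ - (3 - 4)*(3 - 4)))²)*87 = (110 + (-6 + (⅓ - (-1)*(-1)))²)*87 = (110 + (-6 + (⅓ - 1*1))²)*87 = (110 + (-6 + (⅓ - 1))²)*87 = (110 + (-6 - ⅔)²)*87 = (110 + (-20/3)²)*87 = (110 + 400/9)*87 = (1390/9)*87 = 40310/3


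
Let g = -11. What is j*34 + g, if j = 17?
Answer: 567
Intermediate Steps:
j*34 + g = 17*34 - 11 = 578 - 11 = 567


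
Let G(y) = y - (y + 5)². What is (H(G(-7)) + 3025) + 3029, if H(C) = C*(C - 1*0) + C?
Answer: 6164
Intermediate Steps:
G(y) = y - (5 + y)²
H(C) = C + C² (H(C) = C*(C + 0) + C = C*C + C = C² + C = C + C²)
(H(G(-7)) + 3025) + 3029 = ((-7 - (5 - 7)²)*(1 + (-7 - (5 - 7)²)) + 3025) + 3029 = ((-7 - 1*(-2)²)*(1 + (-7 - 1*(-2)²)) + 3025) + 3029 = ((-7 - 1*4)*(1 + (-7 - 1*4)) + 3025) + 3029 = ((-7 - 4)*(1 + (-7 - 4)) + 3025) + 3029 = (-11*(1 - 11) + 3025) + 3029 = (-11*(-10) + 3025) + 3029 = (110 + 3025) + 3029 = 3135 + 3029 = 6164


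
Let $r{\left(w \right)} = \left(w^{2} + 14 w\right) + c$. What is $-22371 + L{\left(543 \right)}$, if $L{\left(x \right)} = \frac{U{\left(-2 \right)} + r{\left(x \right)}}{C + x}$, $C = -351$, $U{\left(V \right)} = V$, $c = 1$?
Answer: $- \frac{1996391}{96} \approx -20796.0$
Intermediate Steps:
$r{\left(w \right)} = 1 + w^{2} + 14 w$ ($r{\left(w \right)} = \left(w^{2} + 14 w\right) + 1 = 1 + w^{2} + 14 w$)
$L{\left(x \right)} = \frac{-1 + x^{2} + 14 x}{-351 + x}$ ($L{\left(x \right)} = \frac{-2 + \left(1 + x^{2} + 14 x\right)}{-351 + x} = \frac{-1 + x^{2} + 14 x}{-351 + x}$)
$-22371 + L{\left(543 \right)} = -22371 + \frac{-1 + 543^{2} + 14 \cdot 543}{-351 + 543} = -22371 + \frac{-1 + 294849 + 7602}{192} = -22371 + \frac{1}{192} \cdot 302450 = -22371 + \frac{151225}{96} = - \frac{1996391}{96}$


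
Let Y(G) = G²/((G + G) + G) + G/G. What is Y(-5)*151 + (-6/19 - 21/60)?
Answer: -115519/1140 ≈ -101.33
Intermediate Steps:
Y(G) = 1 + G/3 (Y(G) = G²/(2*G + G) + 1 = G²/((3*G)) + 1 = G²*(1/(3*G)) + 1 = G/3 + 1 = 1 + G/3)
Y(-5)*151 + (-6/19 - 21/60) = (1 + (⅓)*(-5))*151 + (-6/19 - 21/60) = (1 - 5/3)*151 + (-6*1/19 - 21*1/60) = -⅔*151 + (-6/19 - 7/20) = -302/3 - 253/380 = -115519/1140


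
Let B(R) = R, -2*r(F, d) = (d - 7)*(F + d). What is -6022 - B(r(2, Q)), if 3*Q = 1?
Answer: -54268/9 ≈ -6029.8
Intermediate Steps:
Q = ⅓ (Q = (⅓)*1 = ⅓ ≈ 0.33333)
r(F, d) = -(-7 + d)*(F + d)/2 (r(F, d) = -(d - 7)*(F + d)/2 = -(-7 + d)*(F + d)/2)
-6022 - B(r(2, Q)) = -6022 - (-(⅓)²/2 + (7/2)*2 + (7/2)*(⅓) - ½*2*⅓) = -6022 - (-½*⅑ + 7 + 7/6 - ⅓) = -6022 - (-1/18 + 7 + 7/6 - ⅓) = -6022 - 1*70/9 = -6022 - 70/9 = -54268/9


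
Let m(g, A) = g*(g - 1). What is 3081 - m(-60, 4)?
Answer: -579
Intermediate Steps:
m(g, A) = g*(-1 + g)
3081 - m(-60, 4) = 3081 - (-60)*(-1 - 60) = 3081 - (-60)*(-61) = 3081 - 1*3660 = 3081 - 3660 = -579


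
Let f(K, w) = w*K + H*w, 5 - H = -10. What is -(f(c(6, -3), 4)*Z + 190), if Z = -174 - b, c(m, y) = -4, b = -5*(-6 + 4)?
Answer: 7906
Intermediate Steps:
H = 15 (H = 5 - 1*(-10) = 5 + 10 = 15)
b = 10 (b = -5*(-2) = 10)
Z = -184 (Z = -174 - 1*10 = -174 - 10 = -184)
f(K, w) = 15*w + K*w (f(K, w) = w*K + 15*w = K*w + 15*w = 15*w + K*w)
-(f(c(6, -3), 4)*Z + 190) = -((4*(15 - 4))*(-184) + 190) = -((4*11)*(-184) + 190) = -(44*(-184) + 190) = -(-8096 + 190) = -1*(-7906) = 7906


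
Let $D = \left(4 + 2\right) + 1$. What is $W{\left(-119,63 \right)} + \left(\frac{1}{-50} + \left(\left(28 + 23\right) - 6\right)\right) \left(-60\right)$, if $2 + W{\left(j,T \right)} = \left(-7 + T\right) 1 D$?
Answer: $- \frac{11544}{5} \approx -2308.8$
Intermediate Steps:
$D = 7$ ($D = 6 + 1 = 7$)
$W{\left(j,T \right)} = -51 + 7 T$ ($W{\left(j,T \right)} = -2 + \left(-7 + T\right) 1 \cdot 7 = -2 + \left(-7 + T\right) 7 = -2 + \left(-49 + 7 T\right) = -51 + 7 T$)
$W{\left(-119,63 \right)} + \left(\frac{1}{-50} + \left(\left(28 + 23\right) - 6\right)\right) \left(-60\right) = \left(-51 + 7 \cdot 63\right) + \left(\frac{1}{-50} + \left(\left(28 + 23\right) - 6\right)\right) \left(-60\right) = \left(-51 + 441\right) + \left(- \frac{1}{50} + \left(51 - 6\right)\right) \left(-60\right) = 390 + \left(- \frac{1}{50} + 45\right) \left(-60\right) = 390 + \frac{2249}{50} \left(-60\right) = 390 - \frac{13494}{5} = - \frac{11544}{5}$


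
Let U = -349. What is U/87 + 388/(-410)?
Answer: -88423/17835 ≈ -4.9578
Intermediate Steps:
U/87 + 388/(-410) = -349/87 + 388/(-410) = -349*1/87 + 388*(-1/410) = -349/87 - 194/205 = -88423/17835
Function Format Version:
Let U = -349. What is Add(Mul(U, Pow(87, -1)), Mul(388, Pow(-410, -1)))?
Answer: Rational(-88423, 17835) ≈ -4.9578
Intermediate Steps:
Add(Mul(U, Pow(87, -1)), Mul(388, Pow(-410, -1))) = Add(Mul(-349, Pow(87, -1)), Mul(388, Pow(-410, -1))) = Add(Mul(-349, Rational(1, 87)), Mul(388, Rational(-1, 410))) = Add(Rational(-349, 87), Rational(-194, 205)) = Rational(-88423, 17835)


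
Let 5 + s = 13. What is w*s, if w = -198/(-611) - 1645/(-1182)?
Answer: 4956524/361101 ≈ 13.726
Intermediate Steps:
s = 8 (s = -5 + 13 = 8)
w = 1239131/722202 (w = -198*(-1/611) - 1645*(-1/1182) = 198/611 + 1645/1182 = 1239131/722202 ≈ 1.7158)
w*s = (1239131/722202)*8 = 4956524/361101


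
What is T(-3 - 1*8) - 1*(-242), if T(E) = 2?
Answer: 244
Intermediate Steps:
T(-3 - 1*8) - 1*(-242) = 2 - 1*(-242) = 2 + 242 = 244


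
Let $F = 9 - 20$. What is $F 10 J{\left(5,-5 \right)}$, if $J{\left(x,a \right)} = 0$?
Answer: $0$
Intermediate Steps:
$F = -11$ ($F = 9 - 20 = -11$)
$F 10 J{\left(5,-5 \right)} = \left(-11\right) 10 \cdot 0 = \left(-110\right) 0 = 0$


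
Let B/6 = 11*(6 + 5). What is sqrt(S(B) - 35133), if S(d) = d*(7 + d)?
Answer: 705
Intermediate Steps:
B = 726 (B = 6*(11*(6 + 5)) = 6*(11*11) = 6*121 = 726)
sqrt(S(B) - 35133) = sqrt(726*(7 + 726) - 35133) = sqrt(726*733 - 35133) = sqrt(532158 - 35133) = sqrt(497025) = 705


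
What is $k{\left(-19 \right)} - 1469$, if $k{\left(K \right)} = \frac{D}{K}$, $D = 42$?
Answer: $- \frac{27953}{19} \approx -1471.2$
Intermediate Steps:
$k{\left(K \right)} = \frac{42}{K}$
$k{\left(-19 \right)} - 1469 = \frac{42}{-19} - 1469 = 42 \left(- \frac{1}{19}\right) - 1469 = - \frac{42}{19} - 1469 = - \frac{27953}{19}$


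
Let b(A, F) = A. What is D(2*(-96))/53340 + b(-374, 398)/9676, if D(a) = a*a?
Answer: 14031121/21504910 ≈ 0.65246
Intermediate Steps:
D(a) = a²
D(2*(-96))/53340 + b(-374, 398)/9676 = (2*(-96))²/53340 - 374/9676 = (-192)²*(1/53340) - 374*1/9676 = 36864*(1/53340) - 187/4838 = 3072/4445 - 187/4838 = 14031121/21504910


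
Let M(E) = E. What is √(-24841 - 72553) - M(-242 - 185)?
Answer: 427 + I*√97394 ≈ 427.0 + 312.08*I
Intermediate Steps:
√(-24841 - 72553) - M(-242 - 185) = √(-24841 - 72553) - (-242 - 185) = √(-97394) - 1*(-427) = I*√97394 + 427 = 427 + I*√97394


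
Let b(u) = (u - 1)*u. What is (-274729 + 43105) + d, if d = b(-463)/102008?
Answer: -2953410770/12751 ≈ -2.3162e+5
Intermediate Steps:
b(u) = u*(-1 + u) (b(u) = (-1 + u)*u = u*(-1 + u))
d = 26854/12751 (d = -463*(-1 - 463)/102008 = -463*(-464)*(1/102008) = 214832*(1/102008) = 26854/12751 ≈ 2.1060)
(-274729 + 43105) + d = (-274729 + 43105) + 26854/12751 = -231624 + 26854/12751 = -2953410770/12751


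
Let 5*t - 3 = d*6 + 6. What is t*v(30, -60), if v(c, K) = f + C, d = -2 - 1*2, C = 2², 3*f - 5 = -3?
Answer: -14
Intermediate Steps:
f = ⅔ (f = 5/3 + (⅓)*(-3) = 5/3 - 1 = ⅔ ≈ 0.66667)
C = 4
d = -4 (d = -2 - 2 = -4)
t = -3 (t = ⅗ + (-4*6 + 6)/5 = ⅗ + (-24 + 6)/5 = ⅗ + (⅕)*(-18) = ⅗ - 18/5 = -3)
v(c, K) = 14/3 (v(c, K) = ⅔ + 4 = 14/3)
t*v(30, -60) = -3*14/3 = -14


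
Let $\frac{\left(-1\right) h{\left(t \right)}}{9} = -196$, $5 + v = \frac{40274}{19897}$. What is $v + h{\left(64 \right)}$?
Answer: $\frac{35039097}{19897} \approx 1761.0$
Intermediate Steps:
$v = - \frac{59211}{19897}$ ($v = -5 + \frac{40274}{19897} = - \frac{59211}{19897} \approx -2.9759$)
$h{\left(t \right)} = 1764$ ($h{\left(t \right)} = \left(-9\right) \left(-196\right) = 1764$)
$v + h{\left(64 \right)} = - \frac{59211}{19897} + 1764 = \frac{35039097}{19897}$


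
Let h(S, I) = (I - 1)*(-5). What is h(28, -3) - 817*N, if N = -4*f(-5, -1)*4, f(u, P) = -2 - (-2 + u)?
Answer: 65380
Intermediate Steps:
h(S, I) = 5 - 5*I (h(S, I) = (-1 + I)*(-5) = 5 - 5*I)
f(u, P) = -u (f(u, P) = -2 + (2 - u) = -u)
N = -80 (N = -(-4)*(-5)*4 = -4*5*4 = -20*4 = -80)
h(28, -3) - 817*N = (5 - 5*(-3)) - 817*(-80) = (5 + 15) + 65360 = 20 + 65360 = 65380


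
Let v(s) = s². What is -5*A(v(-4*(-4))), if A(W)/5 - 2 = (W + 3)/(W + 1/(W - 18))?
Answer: -4587500/60929 ≈ -75.293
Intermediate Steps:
A(W) = 10 + 5*(3 + W)/(W + 1/(-18 + W)) (A(W) = 10 + 5*((W + 3)/(W + 1/(W - 18))) = 10 + 5*((3 + W)/(W + 1/(-18 + W))) = 10 + 5*(3 + W)/(W + 1/(-18 + W)))
-5*A(v(-4*(-4))) = -25*(-52 - 51*(-4*(-4))² + 3*((-4*(-4))²)²)/(1 + ((-4*(-4))²)² - 18*(-4*(-4))²) = -25*(-52 - 51*16² + 3*(16²)²)/(1 + (16²)² - 18*16²) = -25*(-52 - 51*256 + 3*256²)/(1 + 256² - 18*256) = -25*(-52 - 13056 + 3*65536)/(1 + 65536 - 4608) = -25*(-52 - 13056 + 196608)/60929 = -25*183500/60929 = -5*917500/60929 = -4587500/60929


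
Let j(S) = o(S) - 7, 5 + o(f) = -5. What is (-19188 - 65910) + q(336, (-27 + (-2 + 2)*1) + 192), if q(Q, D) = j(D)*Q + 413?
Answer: -90397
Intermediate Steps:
o(f) = -10 (o(f) = -5 - 5 = -10)
j(S) = -17 (j(S) = -10 - 7 = -17)
q(Q, D) = 413 - 17*Q (q(Q, D) = -17*Q + 413 = 413 - 17*Q)
(-19188 - 65910) + q(336, (-27 + (-2 + 2)*1) + 192) = (-19188 - 65910) + (413 - 17*336) = -85098 + (413 - 5712) = -85098 - 5299 = -90397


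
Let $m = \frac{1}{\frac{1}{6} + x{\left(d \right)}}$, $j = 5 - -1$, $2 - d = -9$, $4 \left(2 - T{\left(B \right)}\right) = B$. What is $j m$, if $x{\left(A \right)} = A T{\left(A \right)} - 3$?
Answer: $- \frac{72}{133} \approx -0.54135$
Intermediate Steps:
$T{\left(B \right)} = 2 - \frac{B}{4}$
$d = 11$ ($d = 2 - -9 = 2 + 9 = 11$)
$x{\left(A \right)} = -3 + A \left(2 - \frac{A}{4}\right)$ ($x{\left(A \right)} = A \left(2 - \frac{A}{4}\right) - 3 = -3 + A \left(2 - \frac{A}{4}\right)$)
$j = 6$ ($j = 5 + 1 = 6$)
$m = - \frac{12}{133}$ ($m = \frac{1}{\frac{1}{6} - \left(3 + \frac{11 \left(-8 + 11\right)}{4}\right)} = \frac{1}{\frac{1}{6} - \left(3 + \frac{11}{4} \cdot 3\right)} = \frac{1}{\frac{1}{6} - \frac{45}{4}} = \frac{1}{- \frac{133}{12}} = - \frac{12}{133} \approx -0.090226$)
$j m = 6 \left(- \frac{12}{133}\right) = - \frac{72}{133}$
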